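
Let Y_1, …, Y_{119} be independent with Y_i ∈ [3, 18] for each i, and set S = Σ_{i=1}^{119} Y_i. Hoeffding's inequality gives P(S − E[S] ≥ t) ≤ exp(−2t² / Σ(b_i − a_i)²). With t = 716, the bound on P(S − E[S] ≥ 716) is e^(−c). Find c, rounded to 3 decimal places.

Σ(b_i − a_i)² = 119·(15)² = 26775.
c = 2t²/26775 = 2·716²/26775 = 38.2936.

38.294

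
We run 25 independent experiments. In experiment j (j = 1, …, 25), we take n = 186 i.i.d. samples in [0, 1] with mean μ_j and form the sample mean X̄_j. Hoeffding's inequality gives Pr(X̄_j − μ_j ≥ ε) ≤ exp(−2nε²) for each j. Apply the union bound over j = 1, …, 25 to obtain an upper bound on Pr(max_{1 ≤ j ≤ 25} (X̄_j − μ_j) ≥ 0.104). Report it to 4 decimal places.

Per-experiment Hoeffding bound: exp(−2·186·0.104²) = exp(−4.02355) = 0.017889.
Union bound over 25 events: 25·0.017889 = 0.44723.

0.4472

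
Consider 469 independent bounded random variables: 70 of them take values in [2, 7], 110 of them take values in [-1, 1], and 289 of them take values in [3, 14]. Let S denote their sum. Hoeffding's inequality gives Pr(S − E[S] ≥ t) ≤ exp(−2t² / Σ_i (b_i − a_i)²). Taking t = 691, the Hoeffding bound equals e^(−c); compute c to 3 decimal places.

Σ(b_i − a_i)² = 70·5² + 110·2² + 289·11² = 37159.
c = 2t² / 37159 = 2·691² / 37159 = 25.6993.

25.699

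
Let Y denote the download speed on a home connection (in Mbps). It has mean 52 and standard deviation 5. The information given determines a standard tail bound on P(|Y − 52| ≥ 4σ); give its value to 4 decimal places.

0.0625

Mean and variance are known, so Chebyshev's inequality applies.
Chebyshev: P(|Y − μ| ≥ t) ≤ Var(Y)/t².
Var(Y) = σ² = 5² = 25.
t = 4·5 = 20.
Bound = 25 / 400 = 0.0625.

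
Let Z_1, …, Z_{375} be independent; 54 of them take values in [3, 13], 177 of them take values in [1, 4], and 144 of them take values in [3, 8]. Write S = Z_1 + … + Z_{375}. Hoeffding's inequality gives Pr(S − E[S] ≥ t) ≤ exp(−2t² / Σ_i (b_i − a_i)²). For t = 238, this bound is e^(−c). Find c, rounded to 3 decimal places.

Σ(b_i − a_i)² = 54·10² + 177·3² + 144·5² = 10593.
c = 2t² / 10593 = 2·238² / 10593 = 10.6946.

10.695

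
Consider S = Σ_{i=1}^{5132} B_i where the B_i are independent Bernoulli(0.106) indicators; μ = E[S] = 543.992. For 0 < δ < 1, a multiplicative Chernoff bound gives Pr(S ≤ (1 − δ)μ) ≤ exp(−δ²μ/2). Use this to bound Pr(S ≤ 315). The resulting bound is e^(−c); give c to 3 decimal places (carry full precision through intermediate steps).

Write 315 = (1 − δ)μ, so δ = 1 − 315/543.992 = 0.4209474…
Then the exponent is δ²μ/2 = (μ − 315)²/(2μ) = 48.196790.

48.197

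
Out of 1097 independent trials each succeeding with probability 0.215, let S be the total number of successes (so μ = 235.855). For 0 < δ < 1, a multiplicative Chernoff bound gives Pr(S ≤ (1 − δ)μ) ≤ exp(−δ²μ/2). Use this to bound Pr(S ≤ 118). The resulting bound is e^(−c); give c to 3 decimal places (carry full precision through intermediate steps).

29.446

Write 118 = (1 − δ)μ, so δ = 1 − 118/235.855 = 0.4996926…
Then the exponent is δ²μ/2 = (μ − 118)²/(2μ) = 29.445636.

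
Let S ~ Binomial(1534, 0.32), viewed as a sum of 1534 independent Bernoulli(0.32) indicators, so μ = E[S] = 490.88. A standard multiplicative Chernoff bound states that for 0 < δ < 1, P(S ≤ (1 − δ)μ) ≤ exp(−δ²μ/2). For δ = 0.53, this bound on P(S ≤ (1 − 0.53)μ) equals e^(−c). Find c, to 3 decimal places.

c = δ²μ/2 = 0.53²·490.88/2 = 68.9441.

68.944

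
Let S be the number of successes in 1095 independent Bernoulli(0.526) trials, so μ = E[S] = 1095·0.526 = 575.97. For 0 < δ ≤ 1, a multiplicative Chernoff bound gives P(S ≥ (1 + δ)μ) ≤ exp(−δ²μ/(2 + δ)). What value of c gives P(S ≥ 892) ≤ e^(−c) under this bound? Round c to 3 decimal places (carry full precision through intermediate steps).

68.036

Write 892 = (1 + δ)μ, so δ = 892/575.97 − 1 = 0.5486918…
Then the exponent is δ²μ/(2 + δ) = (892 − μ)² / (μ·(2 + δ)) = 68.036105.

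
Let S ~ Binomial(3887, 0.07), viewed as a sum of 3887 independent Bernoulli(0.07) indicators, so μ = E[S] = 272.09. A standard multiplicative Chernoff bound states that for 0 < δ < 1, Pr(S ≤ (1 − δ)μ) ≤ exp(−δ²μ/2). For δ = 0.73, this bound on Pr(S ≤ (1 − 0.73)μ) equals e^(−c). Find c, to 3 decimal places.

72.498

c = δ²μ/2 = 0.73²·272.09/2 = 72.4984.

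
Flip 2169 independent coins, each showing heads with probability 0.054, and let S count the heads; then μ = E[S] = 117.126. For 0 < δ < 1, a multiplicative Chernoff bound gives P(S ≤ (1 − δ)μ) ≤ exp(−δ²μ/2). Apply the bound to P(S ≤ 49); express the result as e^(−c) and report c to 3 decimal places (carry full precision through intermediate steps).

19.813

Write 49 = (1 − δ)μ, so δ = 1 − 49/117.126 = 0.5816471…
Then the exponent is δ²μ/2 = (μ − 49)²/(2μ) = 19.812646.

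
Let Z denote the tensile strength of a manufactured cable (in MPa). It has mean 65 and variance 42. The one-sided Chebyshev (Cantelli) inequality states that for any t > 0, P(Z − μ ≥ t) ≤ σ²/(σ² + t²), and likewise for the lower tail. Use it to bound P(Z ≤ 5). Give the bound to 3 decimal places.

Here σ² = 42 and t = 60, so σ² + t² = 3642.
Cantelli's bound: 42/3642 = 0.0115.

0.012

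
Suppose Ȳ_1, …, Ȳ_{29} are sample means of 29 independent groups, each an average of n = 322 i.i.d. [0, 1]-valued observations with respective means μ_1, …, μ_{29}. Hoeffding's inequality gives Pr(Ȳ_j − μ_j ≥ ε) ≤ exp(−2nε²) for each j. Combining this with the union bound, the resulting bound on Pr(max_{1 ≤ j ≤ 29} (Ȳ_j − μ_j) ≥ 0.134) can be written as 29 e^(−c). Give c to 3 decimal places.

11.564

Union bound over the 29 events: Pr(max_{1 ≤ j ≤ 29} (Ȳ_j − μ_j) ≥ 0.134) ≤ 29·exp(−2nε²) = 29 exp(−2·322·0.134²).
So c = 2·322·0.134² = 11.5637.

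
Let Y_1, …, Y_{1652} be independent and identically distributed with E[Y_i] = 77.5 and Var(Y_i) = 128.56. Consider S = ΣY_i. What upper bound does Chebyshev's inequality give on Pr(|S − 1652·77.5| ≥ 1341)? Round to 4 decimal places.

Var(S) = n·Var(Y_i) = 1652·128.56 = 212381.12.
Chebyshev: Pr(|S − 1652·77.5| ≥ 1341) ≤ Var(S)/1341² = 212381.12/1798281 = 0.1181.

0.1181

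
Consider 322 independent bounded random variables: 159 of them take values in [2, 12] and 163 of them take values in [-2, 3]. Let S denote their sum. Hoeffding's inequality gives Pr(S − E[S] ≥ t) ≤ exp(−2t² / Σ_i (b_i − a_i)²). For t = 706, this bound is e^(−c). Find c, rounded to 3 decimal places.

Σ(b_i − a_i)² = 159·10² + 163·5² = 19975.
c = 2t² / 19975 = 2·706² / 19975 = 49.9060.

49.906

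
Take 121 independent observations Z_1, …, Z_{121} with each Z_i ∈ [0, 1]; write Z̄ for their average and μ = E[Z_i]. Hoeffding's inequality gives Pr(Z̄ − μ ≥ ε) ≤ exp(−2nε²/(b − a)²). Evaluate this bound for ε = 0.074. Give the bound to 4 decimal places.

Exponent: 2nε²/(b − a)² = 2·121·0.074² / 1² = 1.32519.
Bound = exp(−1.32519) = 0.26575.

0.2658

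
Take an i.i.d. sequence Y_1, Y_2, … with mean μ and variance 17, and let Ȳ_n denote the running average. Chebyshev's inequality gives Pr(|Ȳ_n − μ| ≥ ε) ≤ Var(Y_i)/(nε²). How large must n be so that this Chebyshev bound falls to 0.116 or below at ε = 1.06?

131

Require 17/(n·1.06²) ≤ 0.116, i.e. n ≥ 17/(0.116·1.06²) = 130.431.
The smallest integer n is 131.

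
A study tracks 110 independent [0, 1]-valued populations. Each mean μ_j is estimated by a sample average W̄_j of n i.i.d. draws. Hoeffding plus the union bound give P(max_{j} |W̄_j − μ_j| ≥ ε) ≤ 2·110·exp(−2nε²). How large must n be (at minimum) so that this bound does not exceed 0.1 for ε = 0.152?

Need 2·110·exp(−2nε²) ≤ 0.1, i.e. exp(−2nε²) ≤ 0.1/220.
So 2nε² ≥ ln(220/0.1) = 7.696213.
Hence n ≥ 7.696213/(2·0.152²) = 166.556.
The smallest integer n is 167.

167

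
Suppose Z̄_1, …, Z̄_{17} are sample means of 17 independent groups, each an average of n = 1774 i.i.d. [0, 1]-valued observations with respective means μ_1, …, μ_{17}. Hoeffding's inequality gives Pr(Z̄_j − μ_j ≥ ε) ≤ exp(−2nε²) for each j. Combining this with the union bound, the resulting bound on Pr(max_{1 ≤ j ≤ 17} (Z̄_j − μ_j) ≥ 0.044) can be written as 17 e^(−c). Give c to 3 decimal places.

6.869

Union bound over the 17 events: Pr(max_{1 ≤ j ≤ 17} (Z̄_j − μ_j) ≥ 0.044) ≤ 17·exp(−2nε²) = 17 exp(−2·1774·0.044²).
So c = 2·1774·0.044² = 6.8689.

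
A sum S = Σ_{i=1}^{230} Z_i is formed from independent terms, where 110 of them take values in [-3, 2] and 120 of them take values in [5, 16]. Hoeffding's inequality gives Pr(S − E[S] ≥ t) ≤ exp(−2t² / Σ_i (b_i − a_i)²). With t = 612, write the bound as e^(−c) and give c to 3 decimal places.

43.375

Σ(b_i − a_i)² = 110·5² + 120·11² = 17270.
c = 2t² / 17270 = 2·612² / 17270 = 43.3751.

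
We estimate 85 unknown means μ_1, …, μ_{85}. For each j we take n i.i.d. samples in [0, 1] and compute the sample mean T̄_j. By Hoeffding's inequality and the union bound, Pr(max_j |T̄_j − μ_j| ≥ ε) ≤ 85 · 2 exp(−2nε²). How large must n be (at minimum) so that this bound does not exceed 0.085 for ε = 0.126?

Need 2·85·exp(−2nε²) ≤ 0.085, i.e. exp(−2nε²) ≤ 0.085/170.
So 2nε² ≥ ln(170/0.085) = 7.600902.
Hence n ≥ 7.600902/(2·0.126²) = 239.383.
The smallest integer n is 240.

240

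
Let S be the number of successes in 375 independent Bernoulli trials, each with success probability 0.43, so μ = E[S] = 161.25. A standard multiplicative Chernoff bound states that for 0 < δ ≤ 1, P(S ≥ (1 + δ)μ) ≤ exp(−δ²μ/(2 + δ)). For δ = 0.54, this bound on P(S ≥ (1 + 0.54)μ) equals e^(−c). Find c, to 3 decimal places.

c = δ²μ/(2 + δ) = 0.54²·161.25/(2 + 0.54) = 18.5120.

18.512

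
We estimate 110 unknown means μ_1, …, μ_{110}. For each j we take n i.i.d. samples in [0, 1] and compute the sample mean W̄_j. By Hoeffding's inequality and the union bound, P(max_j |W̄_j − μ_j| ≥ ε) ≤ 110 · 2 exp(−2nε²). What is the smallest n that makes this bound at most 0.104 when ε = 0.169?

135

Need 2·110·exp(−2nε²) ≤ 0.104, i.e. exp(−2nε²) ≤ 0.104/220.
So 2nε² ≥ ln(220/0.104) = 7.656992.
Hence n ≥ 7.656992/(2·0.169²) = 134.046.
The smallest integer n is 135.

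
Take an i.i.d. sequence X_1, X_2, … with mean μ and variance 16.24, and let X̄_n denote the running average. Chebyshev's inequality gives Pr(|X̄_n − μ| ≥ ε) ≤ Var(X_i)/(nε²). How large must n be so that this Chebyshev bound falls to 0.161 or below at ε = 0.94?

Require 16.24/(n·0.94²) ≤ 0.161, i.e. n ≥ 16.24/(0.161·0.94²) = 114.157.
The smallest integer n is 115.

115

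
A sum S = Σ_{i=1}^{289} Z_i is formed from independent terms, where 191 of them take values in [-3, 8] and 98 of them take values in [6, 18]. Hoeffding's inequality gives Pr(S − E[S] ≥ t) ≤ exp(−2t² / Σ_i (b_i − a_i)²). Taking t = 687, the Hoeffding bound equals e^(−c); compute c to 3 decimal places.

25.359

Σ(b_i − a_i)² = 191·11² + 98·12² = 37223.
c = 2t² / 37223 = 2·687² / 37223 = 25.3590.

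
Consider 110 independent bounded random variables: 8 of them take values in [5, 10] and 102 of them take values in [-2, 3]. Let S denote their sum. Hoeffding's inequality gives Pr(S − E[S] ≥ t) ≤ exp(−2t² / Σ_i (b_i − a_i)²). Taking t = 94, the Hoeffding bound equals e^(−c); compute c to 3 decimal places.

Σ(b_i − a_i)² = 8·5² + 102·5² = 2750.
c = 2t² / 2750 = 2·94² / 2750 = 6.4262.

6.426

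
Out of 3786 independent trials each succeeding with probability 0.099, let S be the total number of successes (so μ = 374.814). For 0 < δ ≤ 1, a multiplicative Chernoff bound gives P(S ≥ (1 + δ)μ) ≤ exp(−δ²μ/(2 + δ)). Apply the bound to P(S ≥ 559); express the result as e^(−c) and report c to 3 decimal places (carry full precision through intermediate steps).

36.329

Write 559 = (1 + δ)μ, so δ = 559/374.814 − 1 = 0.4914064…
Then the exponent is δ²μ/(2 + δ) = (559 − μ)² / (μ·(2 + δ)) = 36.328951.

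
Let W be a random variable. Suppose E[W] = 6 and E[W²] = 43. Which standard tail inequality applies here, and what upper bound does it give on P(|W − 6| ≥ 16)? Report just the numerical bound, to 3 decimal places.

0.027

The first two moments determine the variance, so Chebyshev's inequality is the sharpest standard bound available.
Var(W) = E[W²] − (E[W])² = 43 − 36 = 7.
Chebyshev's inequality: P(|W − μ| ≥ t) ≤ Var(W)/t² = 7/256 = 0.0273.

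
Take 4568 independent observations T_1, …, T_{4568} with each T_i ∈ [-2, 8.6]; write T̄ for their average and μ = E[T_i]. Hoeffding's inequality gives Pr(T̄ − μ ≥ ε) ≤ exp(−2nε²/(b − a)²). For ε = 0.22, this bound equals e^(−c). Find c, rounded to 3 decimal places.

c = 2nε²/(b − a)² = 2·4568·0.22² / 10.6² = 3.9354.

3.935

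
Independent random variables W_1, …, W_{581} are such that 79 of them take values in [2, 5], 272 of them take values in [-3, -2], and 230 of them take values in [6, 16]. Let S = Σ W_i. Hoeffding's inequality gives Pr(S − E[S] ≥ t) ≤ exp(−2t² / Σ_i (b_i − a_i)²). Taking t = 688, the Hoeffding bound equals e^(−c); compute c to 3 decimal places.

Σ(b_i − a_i)² = 79·3² + 272·1² + 230·10² = 23983.
c = 2t² / 23983 = 2·688² / 23983 = 39.4733.

39.473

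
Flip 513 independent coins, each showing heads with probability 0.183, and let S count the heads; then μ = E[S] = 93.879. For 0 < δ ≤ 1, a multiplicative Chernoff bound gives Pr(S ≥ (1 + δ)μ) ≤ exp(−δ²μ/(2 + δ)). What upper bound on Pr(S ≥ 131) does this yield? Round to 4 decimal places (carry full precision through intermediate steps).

Write 131 = (1 + δ)μ, so δ = 131/93.879 − 1 = 0.3954132…
Then the exponent is δ²μ/(2 + δ) = (131 − μ)² / (μ·(2 + δ)) = 6.127600.
Bound = exp(−6.127600) = 0.00218.

0.0022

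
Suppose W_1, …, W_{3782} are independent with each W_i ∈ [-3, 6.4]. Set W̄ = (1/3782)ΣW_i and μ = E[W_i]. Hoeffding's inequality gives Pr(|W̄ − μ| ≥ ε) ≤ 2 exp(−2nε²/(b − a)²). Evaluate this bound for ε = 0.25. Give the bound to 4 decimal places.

Exponent: 2nε²/(b − a)² = 2·3782·0.25² / 9.4² = 5.35027.
Bound = 2·exp(−5.35027) = 0.00949.

0.0095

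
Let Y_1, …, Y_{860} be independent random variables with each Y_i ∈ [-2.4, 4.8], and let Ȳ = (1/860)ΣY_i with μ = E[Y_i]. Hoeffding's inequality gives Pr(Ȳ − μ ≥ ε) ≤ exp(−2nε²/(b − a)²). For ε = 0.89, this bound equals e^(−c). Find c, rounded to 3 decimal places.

c = 2nε²/(b − a)² = 2·860·0.89² / 7.2² = 26.2811.

26.281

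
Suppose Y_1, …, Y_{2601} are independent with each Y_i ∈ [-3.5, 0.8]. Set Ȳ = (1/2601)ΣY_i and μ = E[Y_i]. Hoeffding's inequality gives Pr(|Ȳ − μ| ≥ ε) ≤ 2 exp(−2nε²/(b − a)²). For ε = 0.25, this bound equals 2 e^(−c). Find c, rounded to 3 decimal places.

c = 2nε²/(b − a)² = 2·2601·0.25² / 4.3² = 17.5838.

17.584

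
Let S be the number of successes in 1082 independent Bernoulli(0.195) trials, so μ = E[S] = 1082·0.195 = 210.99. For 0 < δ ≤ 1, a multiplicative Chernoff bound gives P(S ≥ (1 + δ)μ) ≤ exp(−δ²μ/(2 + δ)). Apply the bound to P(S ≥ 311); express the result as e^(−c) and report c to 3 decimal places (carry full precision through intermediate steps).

Write 311 = (1 + δ)μ, so δ = 311/210.99 − 1 = 0.4740035…
Then the exponent is δ²μ/(2 + δ) = (311 − μ)² / (μ·(2 + δ)) = 19.161287.

19.161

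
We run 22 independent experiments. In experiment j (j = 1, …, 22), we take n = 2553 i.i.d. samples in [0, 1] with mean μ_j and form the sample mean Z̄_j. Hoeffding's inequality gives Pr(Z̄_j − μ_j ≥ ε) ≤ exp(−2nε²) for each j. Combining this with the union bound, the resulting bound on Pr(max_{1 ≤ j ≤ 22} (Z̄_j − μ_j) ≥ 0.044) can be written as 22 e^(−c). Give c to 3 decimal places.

9.885

Union bound over the 22 events: Pr(max_{1 ≤ j ≤ 22} (Z̄_j − μ_j) ≥ 0.044) ≤ 22·exp(−2nε²) = 22 exp(−2·2553·0.044²).
So c = 2·2553·0.044² = 9.8852.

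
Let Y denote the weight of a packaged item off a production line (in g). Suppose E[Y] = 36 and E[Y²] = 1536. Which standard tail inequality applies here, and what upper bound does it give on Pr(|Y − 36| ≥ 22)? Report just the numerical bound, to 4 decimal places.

The first two moments determine the variance, so Chebyshev's inequality is the sharpest standard bound available.
Var(Y) = E[Y²] − (E[Y])² = 1536 − 1296 = 240.
Chebyshev's inequality: Pr(|Y − μ| ≥ t) ≤ Var(Y)/t² = 240/484 = 0.4959.

0.4959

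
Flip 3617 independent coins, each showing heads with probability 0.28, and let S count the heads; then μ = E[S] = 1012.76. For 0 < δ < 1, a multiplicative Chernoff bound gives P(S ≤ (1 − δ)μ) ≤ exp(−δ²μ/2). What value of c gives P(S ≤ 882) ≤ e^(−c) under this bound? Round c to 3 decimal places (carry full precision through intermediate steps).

8.441

Write 882 = (1 − δ)μ, so δ = 1 − 882/1012.76 = 0.1291125…
Then the exponent is δ²μ/2 = (μ − 882)²/(2μ) = 8.441377.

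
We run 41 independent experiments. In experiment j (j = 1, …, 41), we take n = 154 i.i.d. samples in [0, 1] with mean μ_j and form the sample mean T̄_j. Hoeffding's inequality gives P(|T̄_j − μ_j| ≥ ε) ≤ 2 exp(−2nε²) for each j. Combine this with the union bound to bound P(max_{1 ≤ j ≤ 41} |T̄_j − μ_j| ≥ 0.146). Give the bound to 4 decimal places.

Per-experiment Hoeffding bound: 2·exp(−2·154·0.146²) = 2·exp(−6.56533) = 0.0028167.
Union bound over 41 events: 41·0.0028167 = 0.11549.

0.1155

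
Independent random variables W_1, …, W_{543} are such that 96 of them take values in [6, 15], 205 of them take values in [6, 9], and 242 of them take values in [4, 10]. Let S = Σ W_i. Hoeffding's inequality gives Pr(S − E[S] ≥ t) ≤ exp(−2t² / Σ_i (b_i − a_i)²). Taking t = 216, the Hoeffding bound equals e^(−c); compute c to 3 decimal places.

5.090

Σ(b_i − a_i)² = 96·9² + 205·3² + 242·6² = 18333.
c = 2t² / 18333 = 2·216² / 18333 = 5.0898.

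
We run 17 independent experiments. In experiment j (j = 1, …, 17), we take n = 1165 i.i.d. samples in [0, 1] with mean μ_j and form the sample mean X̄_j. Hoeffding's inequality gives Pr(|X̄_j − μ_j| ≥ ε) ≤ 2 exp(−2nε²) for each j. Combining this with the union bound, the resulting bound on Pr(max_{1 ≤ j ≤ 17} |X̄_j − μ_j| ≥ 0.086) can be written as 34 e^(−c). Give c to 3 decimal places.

17.233

Union bound over the 17 events: Pr(max_{1 ≤ j ≤ 17} |X̄_j − μ_j| ≥ 0.086) ≤ 17·2·exp(−2nε²) = 34 exp(−2·1165·0.086²).
So c = 2·1165·0.086² = 17.2327.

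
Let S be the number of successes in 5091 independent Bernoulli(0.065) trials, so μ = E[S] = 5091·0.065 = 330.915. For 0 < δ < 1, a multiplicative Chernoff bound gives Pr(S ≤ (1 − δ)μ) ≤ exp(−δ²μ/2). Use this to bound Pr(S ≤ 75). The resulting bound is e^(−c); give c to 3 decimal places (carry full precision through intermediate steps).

Write 75 = (1 − δ)μ, so δ = 1 − 75/330.915 = 0.7733557…
Then the exponent is δ²μ/2 = (μ − 75)²/(2μ) = 98.956661.

98.957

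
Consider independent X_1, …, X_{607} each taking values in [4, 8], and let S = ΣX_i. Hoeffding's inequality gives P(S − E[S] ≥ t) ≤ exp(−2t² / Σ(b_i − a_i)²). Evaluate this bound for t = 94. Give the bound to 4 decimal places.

0.1621

Σ(b_i − a_i)² = 607·(4)² = 9712.
Exponent = 2·94²/9712 = 1.8196.
Bound = exp(−1.8196) = 0.16209.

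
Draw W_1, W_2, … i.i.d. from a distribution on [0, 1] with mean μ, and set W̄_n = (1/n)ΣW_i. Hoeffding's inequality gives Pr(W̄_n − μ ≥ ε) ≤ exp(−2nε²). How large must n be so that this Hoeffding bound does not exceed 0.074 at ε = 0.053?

Require exp(−2nε²) ≤ 0.074, i.e. 2nε² ≥ ln(1/0.074) = 2.603690.
So n ≥ 2.603690 / (2·0.053²) = 463.455.
The smallest integer n is 464.

464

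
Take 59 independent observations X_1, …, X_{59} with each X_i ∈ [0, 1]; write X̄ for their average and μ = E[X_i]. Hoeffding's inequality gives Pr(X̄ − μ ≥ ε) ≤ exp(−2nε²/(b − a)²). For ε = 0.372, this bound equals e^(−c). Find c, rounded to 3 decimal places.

16.329

c = 2nε²/(b − a)² = 2·59·0.372² / 1² = 16.3293.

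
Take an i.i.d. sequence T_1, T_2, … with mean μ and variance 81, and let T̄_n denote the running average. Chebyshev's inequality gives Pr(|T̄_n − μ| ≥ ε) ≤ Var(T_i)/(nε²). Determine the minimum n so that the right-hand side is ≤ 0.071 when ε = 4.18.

66

Require 81/(n·4.18²) ≤ 0.071, i.e. n ≥ 81/(0.071·4.18²) = 65.294.
The smallest integer n is 66.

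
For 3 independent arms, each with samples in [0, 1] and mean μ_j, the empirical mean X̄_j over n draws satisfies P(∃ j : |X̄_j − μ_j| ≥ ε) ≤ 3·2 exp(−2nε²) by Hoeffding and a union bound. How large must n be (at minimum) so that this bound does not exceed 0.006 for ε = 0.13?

205

Need 2·3·exp(−2nε²) ≤ 0.006, i.e. exp(−2nε²) ≤ 0.006/6.
So 2nε² ≥ ln(6/0.006) = 6.907755.
Hence n ≥ 6.907755/(2·0.13²) = 204.371.
The smallest integer n is 205.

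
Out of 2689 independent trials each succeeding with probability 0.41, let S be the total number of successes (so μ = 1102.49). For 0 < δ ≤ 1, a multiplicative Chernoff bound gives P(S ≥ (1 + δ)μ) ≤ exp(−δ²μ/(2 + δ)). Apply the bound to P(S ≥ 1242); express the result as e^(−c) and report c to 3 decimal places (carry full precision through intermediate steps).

8.302

Write 1242 = (1 + δ)μ, so δ = 1242/1102.49 − 1 = 0.1265408…
Then the exponent is δ²μ/(2 + δ) = (1242 − μ)² / (μ·(2 + δ)) = 8.301609.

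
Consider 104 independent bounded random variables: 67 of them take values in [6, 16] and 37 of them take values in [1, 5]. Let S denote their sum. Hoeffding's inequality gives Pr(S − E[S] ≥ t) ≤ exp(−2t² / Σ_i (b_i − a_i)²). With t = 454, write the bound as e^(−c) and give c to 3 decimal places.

Σ(b_i − a_i)² = 67·10² + 37·4² = 7292.
c = 2t² / 7292 = 2·454² / 7292 = 56.5321.

56.532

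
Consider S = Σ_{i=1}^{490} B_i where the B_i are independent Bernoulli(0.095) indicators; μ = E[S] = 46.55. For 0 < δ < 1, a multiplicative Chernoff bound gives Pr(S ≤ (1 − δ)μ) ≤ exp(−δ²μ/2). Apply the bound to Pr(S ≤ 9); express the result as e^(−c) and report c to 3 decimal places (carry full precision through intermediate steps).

15.145

Write 9 = (1 − δ)μ, so δ = 1 − 9/46.55 = 0.8066595…
Then the exponent is δ²μ/2 = (μ − 9)²/(2μ) = 15.145032.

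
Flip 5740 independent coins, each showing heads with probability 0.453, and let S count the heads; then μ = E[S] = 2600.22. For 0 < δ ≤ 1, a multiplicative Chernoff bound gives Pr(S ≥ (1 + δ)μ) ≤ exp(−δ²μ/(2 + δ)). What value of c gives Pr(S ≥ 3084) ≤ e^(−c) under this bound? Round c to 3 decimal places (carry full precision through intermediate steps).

41.174

Write 3084 = (1 + δ)μ, so δ = 3084/2600.22 − 1 = 0.1860535…
Then the exponent is δ²μ/(2 + δ) = (3084 − μ)² / (μ·(2 + δ)) = 41.174178.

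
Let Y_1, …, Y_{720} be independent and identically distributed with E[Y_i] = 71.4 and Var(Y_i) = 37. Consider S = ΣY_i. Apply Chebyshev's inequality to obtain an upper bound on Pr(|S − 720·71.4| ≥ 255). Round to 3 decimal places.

Var(S) = n·Var(Y_i) = 720·37 = 26640.
Chebyshev: Pr(|S − 720·71.4| ≥ 255) ≤ Var(S)/255² = 26640/65025 = 0.4097.

0.410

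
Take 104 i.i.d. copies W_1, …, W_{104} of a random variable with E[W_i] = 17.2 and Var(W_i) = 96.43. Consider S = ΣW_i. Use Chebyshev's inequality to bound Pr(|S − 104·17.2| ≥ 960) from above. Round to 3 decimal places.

Var(S) = n·Var(W_i) = 104·96.43 = 10028.72.
Chebyshev: Pr(|S − 104·17.2| ≥ 960) ≤ Var(S)/960² = 10028.72/921600 = 0.0109.

0.011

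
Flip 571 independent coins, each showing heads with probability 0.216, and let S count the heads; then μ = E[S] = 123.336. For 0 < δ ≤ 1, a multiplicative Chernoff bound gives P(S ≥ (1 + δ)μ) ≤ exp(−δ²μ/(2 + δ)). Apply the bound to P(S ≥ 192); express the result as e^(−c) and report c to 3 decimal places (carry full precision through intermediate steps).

14.951

Write 192 = (1 + δ)μ, so δ = 192/123.336 − 1 = 0.5567231…
Then the exponent is δ²μ/(2 + δ) = (192 − μ)² / (μ·(2 + δ)) = 14.951496.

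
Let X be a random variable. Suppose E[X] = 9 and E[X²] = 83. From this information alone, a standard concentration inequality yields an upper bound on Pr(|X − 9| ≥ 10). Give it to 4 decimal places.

The first two moments determine the variance, so Chebyshev's inequality is the sharpest standard bound available.
Var(X) = E[X²] − (E[X])² = 83 − 81 = 2.
Chebyshev's inequality: Pr(|X − μ| ≥ t) ≤ Var(X)/t² = 2/100 = 0.0200.

0.0200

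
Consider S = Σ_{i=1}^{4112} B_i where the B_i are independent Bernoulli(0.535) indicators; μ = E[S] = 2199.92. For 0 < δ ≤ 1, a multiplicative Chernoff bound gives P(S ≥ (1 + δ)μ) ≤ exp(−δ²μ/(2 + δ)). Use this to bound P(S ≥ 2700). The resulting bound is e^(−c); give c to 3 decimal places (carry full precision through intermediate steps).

51.038

Write 2700 = (1 + δ)μ, so δ = 2700/2199.92 − 1 = 0.2273174…
Then the exponent is δ²μ/(2 + δ) = (2700 − μ)² / (μ·(2 + δ)) = 51.037569.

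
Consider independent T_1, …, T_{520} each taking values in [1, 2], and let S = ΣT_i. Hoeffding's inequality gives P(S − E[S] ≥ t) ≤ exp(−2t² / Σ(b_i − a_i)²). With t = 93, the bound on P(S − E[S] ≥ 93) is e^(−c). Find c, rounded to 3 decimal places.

33.265

Σ(b_i − a_i)² = 520·(1)² = 520.
c = 2t²/520 = 2·93²/520 = 33.2654.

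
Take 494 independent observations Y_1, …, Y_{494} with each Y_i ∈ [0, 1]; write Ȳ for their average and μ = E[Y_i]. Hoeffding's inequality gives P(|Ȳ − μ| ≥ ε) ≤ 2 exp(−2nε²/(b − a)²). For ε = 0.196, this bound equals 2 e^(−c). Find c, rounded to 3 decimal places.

c = 2nε²/(b − a)² = 2·494·0.196² / 1² = 37.9550.

37.955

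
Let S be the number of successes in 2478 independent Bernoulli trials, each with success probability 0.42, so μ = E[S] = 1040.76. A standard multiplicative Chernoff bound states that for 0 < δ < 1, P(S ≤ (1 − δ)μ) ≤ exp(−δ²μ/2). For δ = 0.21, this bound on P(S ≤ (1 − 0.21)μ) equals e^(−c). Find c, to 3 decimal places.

22.949

c = δ²μ/2 = 0.21²·1040.76/2 = 22.9488.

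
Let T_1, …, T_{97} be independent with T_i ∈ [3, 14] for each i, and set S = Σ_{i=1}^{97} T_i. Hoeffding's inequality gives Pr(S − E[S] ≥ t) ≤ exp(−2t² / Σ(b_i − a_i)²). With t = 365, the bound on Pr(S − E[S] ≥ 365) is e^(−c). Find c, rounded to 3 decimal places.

22.702

Σ(b_i − a_i)² = 97·(11)² = 11737.
c = 2t²/11737 = 2·365²/11737 = 22.7017.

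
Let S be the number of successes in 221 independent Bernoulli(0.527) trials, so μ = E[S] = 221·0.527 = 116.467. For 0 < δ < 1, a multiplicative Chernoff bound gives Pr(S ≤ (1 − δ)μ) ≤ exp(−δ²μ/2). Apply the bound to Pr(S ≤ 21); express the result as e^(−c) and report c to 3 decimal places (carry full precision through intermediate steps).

39.127

Write 21 = (1 − δ)μ, so δ = 1 − 21/116.467 = 0.8196914…
Then the exponent is δ²μ/2 = (μ − 21)²/(2μ) = 39.126740.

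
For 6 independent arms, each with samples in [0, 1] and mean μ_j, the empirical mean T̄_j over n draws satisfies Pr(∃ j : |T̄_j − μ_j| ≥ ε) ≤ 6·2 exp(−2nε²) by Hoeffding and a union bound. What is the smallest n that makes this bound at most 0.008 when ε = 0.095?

406

Need 2·6·exp(−2nε²) ≤ 0.008, i.e. exp(−2nε²) ≤ 0.008/12.
So 2nε² ≥ ln(12/0.008) = 7.313220.
Hence n ≥ 7.313220/(2·0.095²) = 405.165.
The smallest integer n is 406.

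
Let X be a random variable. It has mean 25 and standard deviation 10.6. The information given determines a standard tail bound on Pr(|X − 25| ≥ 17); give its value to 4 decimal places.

Mean and variance are known, so Chebyshev's inequality applies.
Chebyshev: Pr(|X − μ| ≥ t) ≤ Var(X)/t².
Var(X) = σ² = 10.6² = 112.36.
Bound = 112.36 / 289 = 0.3888.

0.3888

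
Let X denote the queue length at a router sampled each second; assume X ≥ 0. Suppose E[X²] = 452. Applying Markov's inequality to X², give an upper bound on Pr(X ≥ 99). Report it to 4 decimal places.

Since X ≥ 0, the event {X ≥ 99} is the same as {X² ≥ 9801}.
Markov's inequality applied to X² gives Pr(X² ≥ 9801) ≤ E[X²]/9801 = 452/9801 = 0.0461.

0.0461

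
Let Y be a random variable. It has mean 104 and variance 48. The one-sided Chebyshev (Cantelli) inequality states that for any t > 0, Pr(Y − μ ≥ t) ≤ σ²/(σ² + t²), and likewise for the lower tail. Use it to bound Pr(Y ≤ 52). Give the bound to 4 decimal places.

0.0174

Here σ² = 48 and t = 52, so σ² + t² = 2752.
Cantelli's bound: 48/2752 = 0.0174.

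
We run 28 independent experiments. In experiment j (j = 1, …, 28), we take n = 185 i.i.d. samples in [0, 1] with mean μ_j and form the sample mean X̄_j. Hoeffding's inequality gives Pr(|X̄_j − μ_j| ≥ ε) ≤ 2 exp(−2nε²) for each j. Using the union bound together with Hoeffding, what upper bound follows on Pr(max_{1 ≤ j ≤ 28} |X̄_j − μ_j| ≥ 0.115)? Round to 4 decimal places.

0.4198

Per-experiment Hoeffding bound: 2·exp(−2·185·0.115²) = 2·exp(−4.89325) = 0.014994.
Union bound over 28 events: 28·0.014994 = 0.41983.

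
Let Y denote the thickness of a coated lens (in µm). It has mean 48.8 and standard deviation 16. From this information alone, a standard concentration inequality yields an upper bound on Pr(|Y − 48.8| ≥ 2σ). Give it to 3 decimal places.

Mean and variance are known, so Chebyshev's inequality applies.
Chebyshev: Pr(|Y − μ| ≥ t) ≤ Var(Y)/t².
Var(Y) = σ² = 16² = 256.
t = 2·16 = 32.
Bound = 256 / 1024 = 0.2500.

0.250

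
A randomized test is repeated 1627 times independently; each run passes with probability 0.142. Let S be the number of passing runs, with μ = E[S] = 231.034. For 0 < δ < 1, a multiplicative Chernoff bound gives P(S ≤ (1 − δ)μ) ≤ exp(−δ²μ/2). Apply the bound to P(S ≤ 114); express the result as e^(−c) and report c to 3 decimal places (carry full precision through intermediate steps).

29.643

Write 114 = (1 − δ)μ, so δ = 1 − 114/231.034 = 0.5065661…
Then the exponent is δ²μ/2 = (μ − 114)²/(2μ) = 29.642730.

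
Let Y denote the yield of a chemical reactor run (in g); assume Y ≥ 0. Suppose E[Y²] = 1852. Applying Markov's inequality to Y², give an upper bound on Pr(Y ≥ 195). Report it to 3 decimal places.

0.049

Since Y ≥ 0, the event {Y ≥ 195} is the same as {Y² ≥ 38025}.
Markov's inequality applied to Y² gives Pr(Y² ≥ 38025) ≤ E[Y²]/38025 = 1852/38025 = 0.0487.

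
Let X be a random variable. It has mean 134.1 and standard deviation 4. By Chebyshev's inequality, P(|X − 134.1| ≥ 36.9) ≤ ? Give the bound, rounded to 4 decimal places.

Chebyshev: P(|X − μ| ≥ t) ≤ Var(X)/t².
Var(X) = σ² = 4² = 16.
Bound = 16 / 1361.61 = 0.0118.

0.0118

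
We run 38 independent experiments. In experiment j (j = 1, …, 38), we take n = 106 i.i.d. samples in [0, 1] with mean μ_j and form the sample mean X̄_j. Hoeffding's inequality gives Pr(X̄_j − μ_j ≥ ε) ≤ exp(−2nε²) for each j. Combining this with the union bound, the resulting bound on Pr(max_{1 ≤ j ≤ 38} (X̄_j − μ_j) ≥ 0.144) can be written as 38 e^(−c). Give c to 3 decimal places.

Union bound over the 38 events: Pr(max_{1 ≤ j ≤ 38} (X̄_j − μ_j) ≥ 0.144) ≤ 38·exp(−2nε²) = 38 exp(−2·106·0.144²).
So c = 2·106·0.144² = 4.3960.

4.396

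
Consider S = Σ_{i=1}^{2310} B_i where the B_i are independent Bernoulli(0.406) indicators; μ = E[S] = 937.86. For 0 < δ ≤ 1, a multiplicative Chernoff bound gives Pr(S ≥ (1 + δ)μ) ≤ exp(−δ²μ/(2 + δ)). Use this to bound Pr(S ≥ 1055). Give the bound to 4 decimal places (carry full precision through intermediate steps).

0.0010

Write 1055 = (1 + δ)μ, so δ = 1055/937.86 − 1 = 0.1249014…
Then the exponent is δ²μ/(2 + δ) = (1055 − μ)² / (μ·(2 + δ)) = 6.885471.
Bound = exp(−6.885471) = 0.00102.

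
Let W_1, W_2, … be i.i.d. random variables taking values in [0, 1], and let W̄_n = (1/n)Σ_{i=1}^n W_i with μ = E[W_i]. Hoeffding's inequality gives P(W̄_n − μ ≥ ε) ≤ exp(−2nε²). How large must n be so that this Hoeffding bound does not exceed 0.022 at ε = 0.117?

140

Require exp(−2nε²) ≤ 0.022, i.e. 2nε² ≥ ln(1/0.022) = 3.816713.
So n ≥ 3.816713 / (2·0.117²) = 139.408.
The smallest integer n is 140.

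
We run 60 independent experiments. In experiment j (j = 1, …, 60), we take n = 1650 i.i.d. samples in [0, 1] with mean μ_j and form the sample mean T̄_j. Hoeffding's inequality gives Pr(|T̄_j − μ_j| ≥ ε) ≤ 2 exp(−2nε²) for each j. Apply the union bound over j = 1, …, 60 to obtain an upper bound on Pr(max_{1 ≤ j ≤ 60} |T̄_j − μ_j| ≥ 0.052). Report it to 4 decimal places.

0.0160

Per-experiment Hoeffding bound: 2·exp(−2·1650·0.052²) = 2·exp(−8.92320) = 0.00026652.
Union bound over 60 events: 60·0.00026652 = 0.01599.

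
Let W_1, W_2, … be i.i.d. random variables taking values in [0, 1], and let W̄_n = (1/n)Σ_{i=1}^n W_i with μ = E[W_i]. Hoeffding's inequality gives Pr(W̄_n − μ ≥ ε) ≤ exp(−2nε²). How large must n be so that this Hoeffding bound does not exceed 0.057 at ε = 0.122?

Require exp(−2nε²) ≤ 0.057, i.e. 2nε² ≥ ln(1/0.057) = 2.864704.
So n ≥ 2.864704 / (2·0.122²) = 96.234.
The smallest integer n is 97.

97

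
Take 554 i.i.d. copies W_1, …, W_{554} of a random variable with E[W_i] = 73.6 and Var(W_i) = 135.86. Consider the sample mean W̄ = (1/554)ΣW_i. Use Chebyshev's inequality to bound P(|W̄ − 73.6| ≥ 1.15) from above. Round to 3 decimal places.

Var(W̄) = Var(W_i)/n = 135.86/554 = 0.24523.
Chebyshev: P(|W̄ − 73.6| ≥ 1.15) ≤ Var(W̄)/(1.15)² = 135.86/(554·1.15²) = 0.1854.

0.185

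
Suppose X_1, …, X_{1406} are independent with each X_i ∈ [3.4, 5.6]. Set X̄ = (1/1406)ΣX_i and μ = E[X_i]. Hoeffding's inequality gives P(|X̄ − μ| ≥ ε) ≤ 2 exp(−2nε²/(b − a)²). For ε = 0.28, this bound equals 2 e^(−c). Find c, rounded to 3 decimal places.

45.550

c = 2nε²/(b − a)² = 2·1406·0.28² / 2.2² = 45.5498.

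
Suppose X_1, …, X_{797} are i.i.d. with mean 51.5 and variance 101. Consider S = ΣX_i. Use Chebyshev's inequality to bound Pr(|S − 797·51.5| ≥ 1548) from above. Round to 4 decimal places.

0.0336

Var(S) = n·Var(X_i) = 797·101 = 80497.
Chebyshev: Pr(|S − 797·51.5| ≥ 1548) ≤ Var(S)/1548² = 80497/2396304 = 0.0336.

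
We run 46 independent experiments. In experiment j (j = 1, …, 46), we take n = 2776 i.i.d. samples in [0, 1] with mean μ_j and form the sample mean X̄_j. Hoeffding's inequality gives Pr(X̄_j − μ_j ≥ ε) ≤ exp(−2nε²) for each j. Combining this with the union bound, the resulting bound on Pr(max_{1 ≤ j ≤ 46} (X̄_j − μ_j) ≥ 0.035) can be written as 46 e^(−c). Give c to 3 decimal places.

6.801

Union bound over the 46 events: Pr(max_{1 ≤ j ≤ 46} (X̄_j − μ_j) ≥ 0.035) ≤ 46·exp(−2nε²) = 46 exp(−2·2776·0.035²).
So c = 2·2776·0.035² = 6.8012.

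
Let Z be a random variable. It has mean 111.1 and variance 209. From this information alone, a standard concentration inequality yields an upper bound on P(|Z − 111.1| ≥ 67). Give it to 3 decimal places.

0.047

Mean and variance are known, so Chebyshev's inequality applies.
Chebyshev: P(|Z − μ| ≥ t) ≤ Var(Z)/t².
Bound = 209 / 4489 = 0.0466.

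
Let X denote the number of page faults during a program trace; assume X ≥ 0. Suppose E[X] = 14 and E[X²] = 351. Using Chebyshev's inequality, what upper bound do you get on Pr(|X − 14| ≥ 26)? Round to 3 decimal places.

Var(X) = E[X²] − (E[X])² = 351 − 196 = 155.
Chebyshev's inequality: Pr(|X − μ| ≥ t) ≤ Var(X)/t² = 155/676 = 0.2293.

0.229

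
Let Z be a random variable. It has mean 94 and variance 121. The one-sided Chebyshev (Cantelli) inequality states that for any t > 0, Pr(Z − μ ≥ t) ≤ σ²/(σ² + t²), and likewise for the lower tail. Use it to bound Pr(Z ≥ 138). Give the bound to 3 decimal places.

Here σ² = 121 and t = 44, so σ² + t² = 2057.
Cantelli's bound: 121/2057 = 0.0588.

0.059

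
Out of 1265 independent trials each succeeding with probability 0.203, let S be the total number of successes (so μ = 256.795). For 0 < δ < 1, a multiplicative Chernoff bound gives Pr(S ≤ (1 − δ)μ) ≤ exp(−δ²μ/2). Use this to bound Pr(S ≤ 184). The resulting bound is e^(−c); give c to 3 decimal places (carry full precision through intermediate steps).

Write 184 = (1 − δ)μ, so δ = 1 − 184/256.795 = 0.2834751…
Then the exponent is δ²μ/2 = (μ − 184)²/(2μ) = 10.317787.

10.318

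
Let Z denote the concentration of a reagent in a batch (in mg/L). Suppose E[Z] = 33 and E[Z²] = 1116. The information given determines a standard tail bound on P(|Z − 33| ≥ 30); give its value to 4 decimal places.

The first two moments determine the variance, so Chebyshev's inequality is the sharpest standard bound available.
Var(Z) = E[Z²] − (E[Z])² = 1116 − 1089 = 27.
Chebyshev's inequality: P(|Z − μ| ≥ t) ≤ Var(Z)/t² = 27/900 = 0.0300.

0.0300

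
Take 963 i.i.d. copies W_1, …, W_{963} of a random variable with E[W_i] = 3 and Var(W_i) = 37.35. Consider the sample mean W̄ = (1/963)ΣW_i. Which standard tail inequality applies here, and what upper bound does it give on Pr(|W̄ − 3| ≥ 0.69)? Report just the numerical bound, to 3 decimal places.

0.081

With mean and variance of each term known, Chebyshev's inequality bounds the deviation of the sum (or sample mean).
Var(W̄) = Var(W_i)/n = 37.35/963 = 0.038785.
Chebyshev: Pr(|W̄ − 3| ≥ 0.69) ≤ Var(W̄)/(0.69)² = 37.35/(963·0.69²) = 0.0815.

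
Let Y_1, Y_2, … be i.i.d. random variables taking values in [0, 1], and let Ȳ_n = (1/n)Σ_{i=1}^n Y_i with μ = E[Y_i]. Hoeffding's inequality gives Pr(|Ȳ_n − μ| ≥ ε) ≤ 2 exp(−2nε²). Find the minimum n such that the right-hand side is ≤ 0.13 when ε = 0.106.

122

Require 2·exp(−2nε²) ≤ 0.13, i.e. 2nε² ≥ ln(2/0.13) = 2.733368.
So n ≥ 2.733368 / (2·0.106²) = 121.634.
The smallest integer n is 122.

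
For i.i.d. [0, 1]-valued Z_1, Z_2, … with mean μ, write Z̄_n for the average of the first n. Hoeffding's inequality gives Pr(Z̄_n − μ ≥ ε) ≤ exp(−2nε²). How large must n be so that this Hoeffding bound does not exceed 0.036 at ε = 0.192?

Require exp(−2nε²) ≤ 0.036, i.e. 2nε² ≥ ln(1/0.036) = 3.324236.
So n ≥ 3.324236 / (2·0.192²) = 45.088.
The smallest integer n is 46.

46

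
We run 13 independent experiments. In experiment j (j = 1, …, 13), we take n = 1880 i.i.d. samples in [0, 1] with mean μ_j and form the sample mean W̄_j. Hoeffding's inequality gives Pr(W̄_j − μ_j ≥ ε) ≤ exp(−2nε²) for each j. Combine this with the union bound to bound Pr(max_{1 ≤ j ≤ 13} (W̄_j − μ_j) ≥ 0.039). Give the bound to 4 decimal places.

0.0427

Per-experiment Hoeffding bound: exp(−2·1880·0.039²) = exp(−5.71896) = 0.0032831.
Union bound over 13 events: 13·0.0032831 = 0.04268.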